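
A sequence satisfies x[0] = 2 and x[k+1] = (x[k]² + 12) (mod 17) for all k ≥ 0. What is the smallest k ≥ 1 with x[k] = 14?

We have x[0] = 2,  x[1] = 16,  x[2] = 13,  x[3] = 11,  x[4] = 14,  x[5] = 4,  x[6] = 11.
Since x[6] = x[3] = 11, the sequence is eventually periodic: after a pre-period of length 3 it cycles with period 3.
The value 14 first appears (with k ≥ 1) at x[4].

4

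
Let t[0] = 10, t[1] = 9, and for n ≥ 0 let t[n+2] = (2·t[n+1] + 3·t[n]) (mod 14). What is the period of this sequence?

Listing terms: t[0] = 10,  t[1] = 9,  t[2] = 6,  t[3] = 11,  t[4] = 12,  t[5] = 1,  t[6] = 10,  t[7] = 9.
Since (t[6], t[7]) = (t[0], t[1]) = (10, 9) (two consecutive terms determine the rest), the sequence is periodic with period 6.

6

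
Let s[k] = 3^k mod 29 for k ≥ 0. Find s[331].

Listing terms: s[0] = 1,  s[1] = 3,  s[2] = 9,  s[3] = 27,  s[4] = 23,  s[5] = 11,  s[6] = 4,  s[7] = 12,  s[8] = 7,  s[9] = 21,  s[10] = 5,  s[11] = 15,  s[12] = 16,  s[13] = 19,  s[14] = 28,  s[15] = 26,  s[16] = 20,  s[17] = 2,  s[18] = 6,  s[19] = 18,  s[20] = 25,  s[21] = 17,  s[22] = 22,  s[23] = 8,  s[24] = 24,  s[25] = 14,  s[26] = 13,  s[27] = 10,  s[28] = 1.
The sequence repeats with period 28.
(331 - 0) mod 28 = 23, so s[331] = s[23] = 8.

8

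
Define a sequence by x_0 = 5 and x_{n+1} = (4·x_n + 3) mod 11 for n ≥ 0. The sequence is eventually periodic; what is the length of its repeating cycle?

We have x_0 = 5,  x_1 = 1,  x_2 = 7,  x_3 = 9,  x_4 = 6,  x_5 = 5.
Since x_5 = x_0 = 5, the sequence is periodic with period 5.

5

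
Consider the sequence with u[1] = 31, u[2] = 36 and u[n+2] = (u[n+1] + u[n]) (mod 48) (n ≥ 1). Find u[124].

7

Computing terms: u[1] = 31; u[2] = 36; u[3] = 19; u[4] = 7; u[5] = 26; u[6] = 33; u[7] = 11; u[8] = 44; u[9] = 7; u[10] = 3; u[11] = 10; u[12] = 13; u[13] = 23; u[14] = 36; u[15] = 11; u[16] = 47; u[17] = 10; u[18] = 9; u[19] = 19; u[20] = 28; u[21] = 47; u[22] = 27; u[23] = 26; u[24] = 5; u[25] = 31; u[26] = 36.
Since (u[25], u[26]) = (u[1], u[2]) = (31, 36) (two consecutive terms determine the rest), the sequence is periodic with period 24.
So u[124] = u[1 + ((124-1) mod 24)] = u[4] = 7.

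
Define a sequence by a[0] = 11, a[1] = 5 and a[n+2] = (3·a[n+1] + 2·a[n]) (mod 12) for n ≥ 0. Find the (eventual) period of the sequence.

a[0] = 11, a[1] = 5, a[2] = 1, a[3] = 1, a[4] = 5, a[5] = 5, a[6] = 1.
Since (a[5], a[6]) = (a[1], a[2]) = (5, 1) (two consecutive terms determine the rest), the sequence is eventually periodic: after a pre-period of length 1 it cycles with period 4.

4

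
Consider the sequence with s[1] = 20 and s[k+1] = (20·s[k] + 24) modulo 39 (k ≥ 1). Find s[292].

Listing terms: s[1] = 20,  s[2] = 34,  s[3] = 2,  s[4] = 25,  s[5] = 17,  s[6] = 13,  s[7] = 11,  s[8] = 10,  s[9] = 29,  s[10] = 19,  s[11] = 14,  s[12] = 31,  s[13] = 20.
Since s[13] = s[1] = 20, the sequence is periodic with period 12.
(292 - 1) mod 12 = 3, so s[292] = s[4] = 25.

25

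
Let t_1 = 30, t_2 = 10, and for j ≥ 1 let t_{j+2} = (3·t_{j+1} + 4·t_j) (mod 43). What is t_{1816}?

Computing terms: t_1 = 30; t_2 = 10; t_3 = 21; t_4 = 17; t_5 = 6; t_6 = 0; t_7 = 24; t_8 = 29; t_9 = 11; t_{10} = 20; t_{11} = 18; t_{12} = 5; t_{13} = 1; t_{14} = 23; t_{15} = 30; t_{16} = 10.
Since (t_{15}, t_{16}) = (t_1, t_2) = (30, 10) (two consecutive terms determine the rest), the sequence is periodic with period 14.
(1816 - 1) mod 14 = 9, so t_{1816} = t_{10} = 20.

20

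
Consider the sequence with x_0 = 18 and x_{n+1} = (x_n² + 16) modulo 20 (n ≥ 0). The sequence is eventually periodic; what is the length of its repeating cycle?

3

Listing terms: x_0 = 18, x_1 = 0, x_2 = 16, x_3 = 12, x_4 = 0.
Since x_4 = x_1 = 0, the sequence is eventually periodic: after a pre-period of length 1 it cycles with period 3.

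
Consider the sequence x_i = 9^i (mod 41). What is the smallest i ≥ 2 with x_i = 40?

2

Computing terms: x_1 = 9; x_2 = 40; x_3 = 32; x_4 = 1; x_5 = 9.
The sequence repeats with period 4.
The value 40 first appears (with i ≥ 2) at x_2.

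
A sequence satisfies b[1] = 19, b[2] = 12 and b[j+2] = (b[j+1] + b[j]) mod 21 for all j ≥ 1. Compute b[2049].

We have b[1] = 19, b[2] = 12, b[3] = 10, b[4] = 1, b[5] = 11, b[6] = 12, b[7] = 2, b[8] = 14, b[9] = 16, b[10] = 9, b[11] = 4, b[12] = 13, b[13] = 17, b[14] = 9, b[15] = 5, b[16] = 14, b[17] = 19, b[18] = 12.
The sequence repeats with period 16.
So b[2049] = b[1 + ((2049-1) mod 16)] = b[1] = 19.

19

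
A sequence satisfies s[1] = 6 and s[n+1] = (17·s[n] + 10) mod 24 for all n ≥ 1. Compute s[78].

Computing terms: s[1] = 6,  s[2] = 16,  s[3] = 18,  s[4] = 4,  s[5] = 6.
Since s[5] = s[1] = 6, the sequence is periodic with period 4.
So s[78] = s[1 + ((78-1) mod 4)] = s[2] = 16.

16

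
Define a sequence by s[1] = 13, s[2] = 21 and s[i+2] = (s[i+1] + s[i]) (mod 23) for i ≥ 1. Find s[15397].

5

s[1] = 13,  s[2] = 21,  s[3] = 11,  s[4] = 9,  s[5] = 20,  s[6] = 6,  s[7] = 3,  s[8] = 9,  s[9] = 12,  s[10] = 21,  s[11] = 10,  s[12] = 8,  s[13] = 18,  s[14] = 3,  s[15] = 21,  s[16] = 1,  s[17] = 22,  s[18] = 0,  s[19] = 22,  s[20] = 22,  s[21] = 21,  s[22] = 20,  s[23] = 18,  s[24] = 15,  s[25] = 10,  s[26] = 2,  s[27] = 12,  s[28] = 14,  s[29] = 3,  s[30] = 17,  s[31] = 20,  s[32] = 14,  s[33] = 11,  s[34] = 2,  s[35] = 13,  s[36] = 15,  s[37] = 5,  s[38] = 20,  s[39] = 2,  s[40] = 22,  s[41] = 1,  s[42] = 0,  s[43] = 1,  s[44] = 1,  s[45] = 2,  s[46] = 3,  s[47] = 5,  s[48] = 8,  s[49] = 13,  s[50] = 21.
Since (s[49], s[50]) = (s[1], s[2]) = (13, 21) (two consecutive terms determine the rest), the sequence is periodic with period 48.
So s[15397] = s[1 + ((15397-1) mod 48)] = s[37] = 5.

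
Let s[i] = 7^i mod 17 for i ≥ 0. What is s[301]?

6

We have s[0] = 1,  s[1] = 7,  s[2] = 15,  s[3] = 3,  s[4] = 4,  s[5] = 11,  s[6] = 9,  s[7] = 12,  s[8] = 16,  s[9] = 10,  s[10] = 2,  s[11] = 14,  s[12] = 13,  s[13] = 6,  s[14] = 8,  s[15] = 5,  s[16] = 1.
The sequence repeats with period 16.
So s[301] = s[0 + ((301-0) mod 16)] = s[13] = 6.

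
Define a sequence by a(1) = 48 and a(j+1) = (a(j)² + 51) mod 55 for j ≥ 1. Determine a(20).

Listing terms: a(1) = 48,  a(2) = 45,  a(3) = 41,  a(4) = 27,  a(5) = 10,  a(6) = 41.
Since a(6) = a(3) = 41, the sequence is eventually periodic: after a pre-period of length 2 it cycles with period 3.
For j ≥ 3, a(j) depends only on (j - 3) mod 3. (20 - 3) mod 3 = 2, so a(20) = a(5) = 10.

10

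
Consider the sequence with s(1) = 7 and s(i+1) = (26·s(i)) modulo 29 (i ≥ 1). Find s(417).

s(1) = 7,  s(2) = 8,  s(3) = 5,  s(4) = 14,  s(5) = 16,  s(6) = 10,  s(7) = 28,  s(8) = 3,  s(9) = 20,  s(10) = 27,  s(11) = 6,  s(12) = 11,  s(13) = 25,  s(14) = 12,  s(15) = 22,  s(16) = 21,  s(17) = 24,  s(18) = 15,  s(19) = 13,  s(20) = 19,  s(21) = 1,  s(22) = 26,  s(23) = 9,  s(24) = 2,  s(25) = 23,  s(26) = 18,  s(27) = 4,  s(28) = 17,  s(29) = 7.
Since s(29) = s(1) = 7, the sequence is periodic with period 28.
So s(417) = s(1 + ((417-1) mod 28)) = s(25) = 23.

23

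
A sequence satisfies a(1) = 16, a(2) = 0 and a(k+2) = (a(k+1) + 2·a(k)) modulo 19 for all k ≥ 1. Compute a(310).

Listing terms: a(1) = 16,  a(2) = 0,  a(3) = 13,  a(4) = 13,  a(5) = 1,  a(6) = 8,  a(7) = 10,  a(8) = 7,  a(9) = 8,  a(10) = 3,  a(11) = 0,  a(12) = 6,  a(13) = 6,  a(14) = 18,  a(15) = 11,  a(16) = 9,  a(17) = 12,  a(18) = 11,  a(19) = 16,  a(20) = 0.
The sequence repeats with period 18.
(310 - 1) mod 18 = 3, so a(310) = a(4) = 13.

13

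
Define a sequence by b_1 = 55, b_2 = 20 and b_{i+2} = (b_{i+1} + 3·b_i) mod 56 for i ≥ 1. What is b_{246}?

Computing terms: b_1 = 55,  b_2 = 20,  b_3 = 17,  b_4 = 21,  b_5 = 16,  b_6 = 23,  b_7 = 15,  b_8 = 28,  b_9 = 17,  b_{10} = 45,  b_{11} = 40,  b_{12} = 7,  b_{13} = 15,  b_{14} = 36,  b_{15} = 25,  b_{16} = 21,  b_{17} = 40,  b_{18} = 47,  b_{19} = 55,  b_{20} = 28,  b_{21} = 25,  b_{22} = 53,  b_{23} = 16,  b_{24} = 7,  b_{25} = 55,  b_{26} = 20.
Since (b_{25}, b_{26}) = (b_1, b_2) = (55, 20) (two consecutive terms determine the rest), the sequence is periodic with period 24.
So b_{246} = b_{1 + ((246-1) mod 24)} = b_6 = 23.

23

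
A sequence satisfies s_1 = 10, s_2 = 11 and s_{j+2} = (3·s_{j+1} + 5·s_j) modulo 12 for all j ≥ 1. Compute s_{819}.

11

We have s_1 = 10,  s_2 = 11,  s_3 = 11,  s_4 = 4,  s_5 = 7,  s_6 = 5,  s_7 = 2,  s_8 = 7,  s_9 = 7,  s_{10} = 8,  s_{11} = 11,  s_{12} = 1,  s_{13} = 10,  s_{14} = 11.
The sequence repeats with period 12.
So s_{819} = s_{1 + ((819-1) mod 12)} = s_3 = 11.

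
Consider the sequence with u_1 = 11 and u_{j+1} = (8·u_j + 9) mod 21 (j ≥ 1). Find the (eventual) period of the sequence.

We have u_1 = 11, u_2 = 13, u_3 = 8, u_4 = 10, u_5 = 5, u_6 = 7, u_7 = 2, u_8 = 4, u_9 = 20, u_{10} = 1, u_{11} = 17, u_{12} = 19, u_{13} = 14, u_{14} = 16, u_{15} = 11.
The sequence repeats with period 14.

14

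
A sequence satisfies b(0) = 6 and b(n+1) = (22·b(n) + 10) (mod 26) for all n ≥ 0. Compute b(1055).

14

b(0) = 6,  b(1) = 12,  b(2) = 14,  b(3) = 6.
The sequence repeats with period 3.
(1055 - 0) mod 3 = 2, so b(1055) = b(2) = 14.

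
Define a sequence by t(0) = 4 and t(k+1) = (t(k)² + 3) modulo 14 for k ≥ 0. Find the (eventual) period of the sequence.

Computing terms: t(0) = 4,  t(1) = 5,  t(2) = 0,  t(3) = 3,  t(4) = 12,  t(5) = 7,  t(6) = 10,  t(7) = 5.
Since t(7) = t(1) = 5, the sequence is eventually periodic: after a pre-period of length 1 it cycles with period 6.

6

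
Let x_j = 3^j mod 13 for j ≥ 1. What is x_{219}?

We have x_1 = 3; x_2 = 9; x_3 = 1; x_4 = 3.
Since x_4 = x_1 = 3, the sequence is periodic with period 3.
(219 - 1) mod 3 = 2, so x_{219} = x_3 = 1.

1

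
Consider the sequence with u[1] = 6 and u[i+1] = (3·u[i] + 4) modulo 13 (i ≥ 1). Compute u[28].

u[1] = 6, u[2] = 9, u[3] = 5, u[4] = 6.
The sequence repeats with period 3.
(28 - 1) mod 3 = 0, so u[28] = u[1] = 6.

6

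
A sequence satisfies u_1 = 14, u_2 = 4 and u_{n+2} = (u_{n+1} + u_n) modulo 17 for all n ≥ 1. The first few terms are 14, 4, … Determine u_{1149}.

Listing terms: u_1 = 14,  u_2 = 4,  u_3 = 1,  u_4 = 5,  u_5 = 6,  u_6 = 11,  u_7 = 0,  u_8 = 11,  u_9 = 11,  u_{10} = 5,  u_{11} = 16,  u_{12} = 4,  u_{13} = 3,  u_{14} = 7,  u_{15} = 10,  u_{16} = 0,  u_{17} = 10,  u_{18} = 10,  u_{19} = 3,  u_{20} = 13,  u_{21} = 16,  u_{22} = 12,  u_{23} = 11,  u_{24} = 6,  u_{25} = 0,  u_{26} = 6,  u_{27} = 6,  u_{28} = 12,  u_{29} = 1,  u_{30} = 13,  u_{31} = 14,  u_{32} = 10,  u_{33} = 7,  u_{34} = 0,  u_{35} = 7,  u_{36} = 7,  u_{37} = 14,  u_{38} = 4.
Since (u_{37}, u_{38}) = (u_1, u_2) = (14, 4) (two consecutive terms determine the rest), the sequence is periodic with period 36.
So u_{1149} = u_{1 + ((1149-1) mod 36)} = u_{33} = 7.

7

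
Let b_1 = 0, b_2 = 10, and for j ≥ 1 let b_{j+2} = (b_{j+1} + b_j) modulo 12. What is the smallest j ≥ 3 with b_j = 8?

We have b_1 = 0; b_2 = 10; b_3 = 10; b_4 = 8; b_5 = 6; b_6 = 2; b_7 = 8; b_8 = 10; b_9 = 6; b_{10} = 4; b_{11} = 10; b_{12} = 2; b_{13} = 0; b_{14} = 2; b_{15} = 2; b_{16} = 4; b_{17} = 6; b_{18} = 10; b_{19} = 4; b_{20} = 2; b_{21} = 6; b_{22} = 8; b_{23} = 2; b_{24} = 10; b_{25} = 0; b_{26} = 10.
Since (b_{25}, b_{26}) = (b_1, b_2) = (0, 10) (two consecutive terms determine the rest), the sequence is periodic with period 24.
The value 8 first appears (with j ≥ 3) at b_4.

4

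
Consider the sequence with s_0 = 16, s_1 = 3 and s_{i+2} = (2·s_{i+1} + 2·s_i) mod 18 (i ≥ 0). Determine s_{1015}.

We have s_0 = 16; s_1 = 3; s_2 = 2; s_3 = 10; s_4 = 6; s_5 = 14; s_6 = 4; s_7 = 0; s_8 = 8; s_9 = 16; s_{10} = 12; s_{11} = 2; s_{12} = 10.
Since (s_{11}, s_{12}) = (s_2, s_3) = (2, 10) (two consecutive terms determine the rest), the sequence is eventually periodic: after a pre-period of length 2 it cycles with period 9.
For i ≥ 2, s_i depends only on (i - 2) mod 9. (1015 - 2) mod 9 = 5, so s_{1015} = s_7 = 0.

0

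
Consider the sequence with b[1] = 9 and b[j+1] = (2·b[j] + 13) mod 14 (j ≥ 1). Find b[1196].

Computing terms: b[1] = 9, b[2] = 3, b[3] = 5, b[4] = 9.
Since b[4] = b[1] = 9, the sequence is periodic with period 3.
So b[1196] = b[1 + ((1196-1) mod 3)] = b[2] = 3.

3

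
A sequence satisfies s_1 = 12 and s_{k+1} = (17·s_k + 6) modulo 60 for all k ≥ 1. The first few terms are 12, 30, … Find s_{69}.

12

Computing terms: s_1 = 12, s_2 = 30, s_3 = 36, s_4 = 18, s_5 = 12.
Since s_5 = s_1 = 12, the sequence is periodic with period 4.
(69 - 1) mod 4 = 0, so s_{69} = s_1 = 12.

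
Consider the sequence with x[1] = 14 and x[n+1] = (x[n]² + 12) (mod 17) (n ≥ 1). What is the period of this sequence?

3

Listing terms: x[1] = 14,  x[2] = 4,  x[3] = 11,  x[4] = 14.
Since x[4] = x[1] = 14, the sequence is periodic with period 3.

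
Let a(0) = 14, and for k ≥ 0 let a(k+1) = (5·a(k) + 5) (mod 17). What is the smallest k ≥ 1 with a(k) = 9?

8

a(0) = 14,  a(1) = 7,  a(2) = 6,  a(3) = 1,  a(4) = 10,  a(5) = 4,  a(6) = 8,  a(7) = 11,  a(8) = 9,  a(9) = 16,  a(10) = 0,  a(11) = 5,  a(12) = 13,  a(13) = 2,  a(14) = 15,  a(15) = 12,  a(16) = 14.
Since a(16) = a(0) = 14, the sequence is periodic with period 16.
The value 9 first appears (with k ≥ 1) at a(8).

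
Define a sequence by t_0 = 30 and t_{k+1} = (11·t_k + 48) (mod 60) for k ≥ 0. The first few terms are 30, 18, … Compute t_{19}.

t_0 = 30; t_1 = 18; t_2 = 6; t_3 = 54; t_4 = 42; t_5 = 30.
Since t_5 = t_0 = 30, the sequence is periodic with period 5.
So t_{19} = t_{0 + ((19-0) mod 5)} = t_4 = 42.

42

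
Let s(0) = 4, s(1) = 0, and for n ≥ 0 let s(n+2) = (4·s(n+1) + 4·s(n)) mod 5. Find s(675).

4

Computing terms: s(0) = 4,  s(1) = 0,  s(2) = 1,  s(3) = 4,  s(4) = 0.
The sequence repeats with period 3.
So s(675) = s(0 + ((675-0) mod 3)) = s(0) = 4.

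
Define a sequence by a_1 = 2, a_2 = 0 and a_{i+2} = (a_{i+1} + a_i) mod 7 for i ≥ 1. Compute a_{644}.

2

a_1 = 2,  a_2 = 0,  a_3 = 2,  a_4 = 2,  a_5 = 4,  a_6 = 6,  a_7 = 3,  a_8 = 2,  a_9 = 5,  a_{10} = 0,  a_{11} = 5,  a_{12} = 5,  a_{13} = 3,  a_{14} = 1,  a_{15} = 4,  a_{16} = 5,  a_{17} = 2,  a_{18} = 0.
The sequence repeats with period 16.
(644 - 1) mod 16 = 3, so a_{644} = a_4 = 2.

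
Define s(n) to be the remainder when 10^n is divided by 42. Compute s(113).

s(1) = 10, s(2) = 16, s(3) = 34, s(4) = 4, s(5) = 40, s(6) = 22, s(7) = 10.
Since s(7) = s(1) = 10, the sequence is periodic with period 6.
(113 - 1) mod 6 = 4, so s(113) = s(5) = 40.

40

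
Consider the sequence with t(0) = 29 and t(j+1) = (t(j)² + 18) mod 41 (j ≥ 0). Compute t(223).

10

We have t(0) = 29, t(1) = 39, t(2) = 22, t(3) = 10, t(4) = 36, t(5) = 2, t(6) = 22.
Since t(6) = t(2) = 22, the sequence is eventually periodic: after a pre-period of length 2 it cycles with period 4.
For j ≥ 2, t(j) depends only on (j - 2) mod 4. (223 - 2) mod 4 = 1, so t(223) = t(3) = 10.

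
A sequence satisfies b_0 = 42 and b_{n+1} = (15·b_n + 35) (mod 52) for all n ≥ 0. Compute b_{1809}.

25

Computing terms: b_0 = 42,  b_1 = 41,  b_2 = 26,  b_3 = 9,  b_4 = 14,  b_5 = 37,  b_6 = 18,  b_7 = 45,  b_8 = 34,  b_9 = 25,  b_{10} = 46,  b_{11} = 49,  b_{12} = 42.
The sequence repeats with period 12.
(1809 - 0) mod 12 = 9, so b_{1809} = b_9 = 25.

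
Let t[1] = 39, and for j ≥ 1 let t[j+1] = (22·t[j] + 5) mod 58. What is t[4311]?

Computing terms: t[1] = 39, t[2] = 51, t[3] = 25, t[4] = 33, t[5] = 35, t[6] = 21, t[7] = 3, t[8] = 13, t[9] = 1, t[10] = 27, t[11] = 19, t[12] = 17, t[13] = 31, t[14] = 49, t[15] = 39.
The sequence repeats with period 14.
So t[4311] = t[1 + ((4311-1) mod 14)] = t[13] = 31.

31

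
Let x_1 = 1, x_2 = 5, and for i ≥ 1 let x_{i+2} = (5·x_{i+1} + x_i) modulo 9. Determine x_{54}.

x_1 = 1, x_2 = 5, x_3 = 8, x_4 = 0, x_5 = 8, x_6 = 4, x_7 = 1, x_8 = 0, x_9 = 1, x_{10} = 5.
Since (x_9, x_{10}) = (x_1, x_2) = (1, 5) (two consecutive terms determine the rest), the sequence is periodic with period 8.
(54 - 1) mod 8 = 5, so x_{54} = x_6 = 4.

4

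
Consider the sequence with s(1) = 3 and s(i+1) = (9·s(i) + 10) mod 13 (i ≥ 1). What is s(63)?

5

Listing terms: s(1) = 3,  s(2) = 11,  s(3) = 5,  s(4) = 3.
The sequence repeats with period 3.
So s(63) = s(1 + ((63-1) mod 3)) = s(3) = 5.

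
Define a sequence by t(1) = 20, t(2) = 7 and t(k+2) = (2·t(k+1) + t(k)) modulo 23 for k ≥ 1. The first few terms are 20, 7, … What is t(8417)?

We have t(1) = 20; t(2) = 7; t(3) = 11; t(4) = 6; t(5) = 0; t(6) = 6; t(7) = 12; t(8) = 7; t(9) = 3; t(10) = 13; t(11) = 6; t(12) = 2; t(13) = 10; t(14) = 22; t(15) = 8; t(16) = 15; t(17) = 15; t(18) = 22; t(19) = 13; t(20) = 2; t(21) = 17; t(22) = 13; t(23) = 20; t(24) = 7.
Since (t(23), t(24)) = (t(1), t(2)) = (20, 7) (two consecutive terms determine the rest), the sequence is periodic with period 22.
(8417 - 1) mod 22 = 12, so t(8417) = t(13) = 10.

10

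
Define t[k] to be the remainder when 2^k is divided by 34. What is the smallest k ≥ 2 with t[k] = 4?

Listing terms: t[1] = 2; t[2] = 4; t[3] = 8; t[4] = 16; t[5] = 32; t[6] = 30; t[7] = 26; t[8] = 18; t[9] = 2.
Since t[9] = t[1] = 2, the sequence is periodic with period 8.
The value 4 first appears (with k ≥ 2) at t[2].

2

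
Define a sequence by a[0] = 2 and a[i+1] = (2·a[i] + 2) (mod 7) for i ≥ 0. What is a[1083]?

2

We have a[0] = 2,  a[1] = 6,  a[2] = 0,  a[3] = 2.
Since a[3] = a[0] = 2, the sequence is periodic with period 3.
(1083 - 0) mod 3 = 0, so a[1083] = a[0] = 2.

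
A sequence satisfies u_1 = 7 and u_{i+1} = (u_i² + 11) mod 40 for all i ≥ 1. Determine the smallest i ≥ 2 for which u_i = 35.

5

Computing terms: u_1 = 7, u_2 = 20, u_3 = 11, u_4 = 12, u_5 = 35, u_6 = 36, u_7 = 27, u_8 = 20.
Since u_8 = u_2 = 20, the sequence is eventually periodic: after a pre-period of length 1 it cycles with period 6.
The value 35 first appears (with i ≥ 2) at u_5.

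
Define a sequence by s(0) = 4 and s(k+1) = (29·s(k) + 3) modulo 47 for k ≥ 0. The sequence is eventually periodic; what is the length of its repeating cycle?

46

s(0) = 4,  s(1) = 25,  s(2) = 23,  s(3) = 12,  s(4) = 22,  s(5) = 30,  s(6) = 27,  s(7) = 34,  s(8) = 2,  s(9) = 14,  s(10) = 33,  s(11) = 20,  s(12) = 19,  s(13) = 37,  s(14) = 42,  s(15) = 46,  s(16) = 21,  s(17) = 1,  s(18) = 32,  s(19) = 38,  s(20) = 24,  s(21) = 41,  s(22) = 17,  s(23) = 26,  s(24) = 5,  s(25) = 7,  s(26) = 18,  s(27) = 8,  s(28) = 0,  s(29) = 3,  s(30) = 43,  s(31) = 28,  s(32) = 16,  s(33) = 44,  s(34) = 10,  s(35) = 11,  s(36) = 40,  s(37) = 35,  s(38) = 31,  s(39) = 9,  s(40) = 29,  s(41) = 45,  s(42) = 39,  s(43) = 6,  s(44) = 36,  s(45) = 13,  s(46) = 4.
The sequence repeats with period 46.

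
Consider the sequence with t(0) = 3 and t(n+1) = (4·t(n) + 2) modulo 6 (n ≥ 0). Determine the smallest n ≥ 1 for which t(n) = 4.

2

Listing terms: t(0) = 3, t(1) = 2, t(2) = 4, t(3) = 0, t(4) = 2.
Since t(4) = t(1) = 2, the sequence is eventually periodic: after a pre-period of length 1 it cycles with period 3.
The value 4 first appears (with n ≥ 1) at t(2).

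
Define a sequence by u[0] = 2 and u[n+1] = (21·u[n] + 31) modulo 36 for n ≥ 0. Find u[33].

We have u[0] = 2; u[1] = 1; u[2] = 16; u[3] = 7; u[4] = 34; u[5] = 25; u[6] = 16.
Since u[6] = u[2] = 16, the sequence is eventually periodic: after a pre-period of length 2 it cycles with period 4.
For n ≥ 2, u[n] depends only on (n - 2) mod 4. (33 - 2) mod 4 = 3, so u[33] = u[5] = 25.

25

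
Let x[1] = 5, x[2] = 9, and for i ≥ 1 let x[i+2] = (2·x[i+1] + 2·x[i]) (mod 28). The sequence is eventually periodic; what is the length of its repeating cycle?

48

Computing terms: x[1] = 5; x[2] = 9; x[3] = 0; x[4] = 18; x[5] = 8; x[6] = 24; x[7] = 8; x[8] = 8; x[9] = 4; x[10] = 24; x[11] = 0; x[12] = 20; x[13] = 12; x[14] = 8; x[15] = 12; x[16] = 12; x[17] = 20; x[18] = 8; x[19] = 0; x[20] = 16; x[21] = 4; x[22] = 12; x[23] = 4; x[24] = 4; x[25] = 16; x[26] = 12; x[27] = 0; x[28] = 24; x[29] = 20; x[30] = 4; x[31] = 20; x[32] = 20; x[33] = 24; x[34] = 4; x[35] = 0; x[36] = 8; x[37] = 16; x[38] = 20; x[39] = 16; x[40] = 16; x[41] = 8; x[42] = 20; x[43] = 0; x[44] = 12; x[45] = 24; x[46] = 16; x[47] = 24; x[48] = 24; x[49] = 12; x[50] = 16; x[51] = 0; x[52] = 4; x[53] = 8; x[54] = 24.
Since (x[53], x[54]) = (x[5], x[6]) = (8, 24) (two consecutive terms determine the rest), the sequence is eventually periodic: after a pre-period of length 4 it cycles with period 48.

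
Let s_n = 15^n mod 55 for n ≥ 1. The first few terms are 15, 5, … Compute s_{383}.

20

s_1 = 15; s_2 = 5; s_3 = 20; s_4 = 25; s_5 = 45; s_6 = 15.
Since s_6 = s_1 = 15, the sequence is periodic with period 5.
So s_{383} = s_{1 + ((383-1) mod 5)} = s_3 = 20.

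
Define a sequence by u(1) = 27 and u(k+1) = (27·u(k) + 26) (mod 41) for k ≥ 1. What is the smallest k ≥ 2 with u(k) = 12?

5

We have u(1) = 27,  u(2) = 17,  u(3) = 34,  u(4) = 1,  u(5) = 12,  u(6) = 22,  u(7) = 5,  u(8) = 38,  u(9) = 27.
Since u(9) = u(1) = 27, the sequence is periodic with period 8.
The value 12 first appears (with k ≥ 2) at u(5).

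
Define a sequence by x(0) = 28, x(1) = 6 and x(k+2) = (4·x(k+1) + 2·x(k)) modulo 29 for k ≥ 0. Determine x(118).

5

Computing terms: x(0) = 28, x(1) = 6, x(2) = 22, x(3) = 13, x(4) = 9, x(5) = 4, x(6) = 5, x(7) = 28, x(8) = 6.
The sequence repeats with period 7.
(118 - 0) mod 7 = 6, so x(118) = x(6) = 5.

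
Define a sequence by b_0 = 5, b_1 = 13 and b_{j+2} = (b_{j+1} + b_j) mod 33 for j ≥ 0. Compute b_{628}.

19

b_0 = 5,  b_1 = 13,  b_2 = 18,  b_3 = 31,  b_4 = 16,  b_5 = 14,  b_6 = 30,  b_7 = 11,  b_8 = 8,  b_9 = 19,  b_{10} = 27,  b_{11} = 13,  b_{12} = 7,  b_{13} = 20,  b_{14} = 27,  b_{15} = 14,  b_{16} = 8,  b_{17} = 22,  b_{18} = 30,  b_{19} = 19,  b_{20} = 16,  b_{21} = 2,  b_{22} = 18,  b_{23} = 20,  b_{24} = 5,  b_{25} = 25,  b_{26} = 30,  b_{27} = 22,  b_{28} = 19,  b_{29} = 8,  b_{30} = 27,  b_{31} = 2,  b_{32} = 29,  b_{33} = 31,  b_{34} = 27,  b_{35} = 25,  b_{36} = 19,  b_{37} = 11,  b_{38} = 30,  b_{39} = 8,  b_{40} = 5,  b_{41} = 13.
Since (b_{40}, b_{41}) = (b_0, b_1) = (5, 13) (two consecutive terms determine the rest), the sequence is periodic with period 40.
(628 - 0) mod 40 = 28, so b_{628} = b_{28} = 19.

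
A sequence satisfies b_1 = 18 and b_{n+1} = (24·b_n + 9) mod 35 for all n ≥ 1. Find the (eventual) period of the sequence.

6

Computing terms: b_1 = 18; b_2 = 21; b_3 = 23; b_4 = 1; b_5 = 33; b_6 = 31; b_7 = 18.
Since b_7 = b_1 = 18, the sequence is periodic with period 6.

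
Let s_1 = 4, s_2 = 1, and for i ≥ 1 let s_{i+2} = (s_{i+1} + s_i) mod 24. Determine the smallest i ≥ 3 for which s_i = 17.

We have s_1 = 4,  s_2 = 1,  s_3 = 5,  s_4 = 6,  s_5 = 11,  s_6 = 17,  s_7 = 4,  s_8 = 21,  s_9 = 1,  s_{10} = 22,  s_{11} = 23,  s_{12} = 21,  s_{13} = 20,  s_{14} = 17,  s_{15} = 13,  s_{16} = 6,  s_{17} = 19,  s_{18} = 1,  s_{19} = 20,  s_{20} = 21,  s_{21} = 17,  s_{22} = 14,  s_{23} = 7,  s_{24} = 21,  s_{25} = 4,  s_{26} = 1.
The sequence repeats with period 24.
The value 17 first appears (with i ≥ 3) at s_6.

6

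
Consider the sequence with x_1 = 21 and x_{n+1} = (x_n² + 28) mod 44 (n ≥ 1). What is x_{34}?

x_1 = 21, x_2 = 29, x_3 = 33, x_4 = 17, x_5 = 9, x_6 = 21.
The sequence repeats with period 5.
(34 - 1) mod 5 = 3, so x_{34} = x_4 = 17.

17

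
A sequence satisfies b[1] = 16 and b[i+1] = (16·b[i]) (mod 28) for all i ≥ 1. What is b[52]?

Computing terms: b[1] = 16,  b[2] = 4,  b[3] = 8,  b[4] = 16.
The sequence repeats with period 3.
So b[52] = b[1 + ((52-1) mod 3)] = b[1] = 16.

16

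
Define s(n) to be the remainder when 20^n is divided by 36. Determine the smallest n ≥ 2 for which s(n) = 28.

s(1) = 20, s(2) = 4, s(3) = 8, s(4) = 16, s(5) = 32, s(6) = 28, s(7) = 20.
Since s(7) = s(1) = 20, the sequence is periodic with period 6.
The value 28 first appears (with n ≥ 2) at s(6).

6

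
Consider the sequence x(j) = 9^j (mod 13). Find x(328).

Computing terms: x(0) = 1,  x(1) = 9,  x(2) = 3,  x(3) = 1.
Since x(3) = x(0) = 1, the sequence is periodic with period 3.
So x(328) = x(0 + ((328-0) mod 3)) = x(1) = 9.

9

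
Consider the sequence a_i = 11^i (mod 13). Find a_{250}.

10

Listing terms: a_1 = 11,  a_2 = 4,  a_3 = 5,  a_4 = 3,  a_5 = 7,  a_6 = 12,  a_7 = 2,  a_8 = 9,  a_9 = 8,  a_{10} = 10,  a_{11} = 6,  a_{12} = 1,  a_{13} = 11.
Since a_{13} = a_1 = 11, the sequence is periodic with period 12.
(250 - 1) mod 12 = 9, so a_{250} = a_{10} = 10.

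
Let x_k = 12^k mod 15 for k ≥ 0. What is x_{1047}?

3

Computing terms: x_0 = 1,  x_1 = 12,  x_2 = 9,  x_3 = 3,  x_4 = 6,  x_5 = 12.
Since x_5 = x_1 = 12, the sequence is eventually periodic: after a pre-period of length 1 it cycles with period 4.
For k ≥ 1, x_k depends only on (k - 1) mod 4. (1047 - 1) mod 4 = 2, so x_{1047} = x_3 = 3.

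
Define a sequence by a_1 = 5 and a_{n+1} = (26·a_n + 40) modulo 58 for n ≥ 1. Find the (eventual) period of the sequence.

Computing terms: a_1 = 5,  a_2 = 54,  a_3 = 52,  a_4 = 0,  a_5 = 40,  a_6 = 36,  a_7 = 48,  a_8 = 12,  a_9 = 4,  a_{10} = 28,  a_{11} = 14,  a_{12} = 56,  a_{13} = 46,  a_{14} = 18,  a_{15} = 44,  a_{16} = 24,  a_{17} = 26,  a_{18} = 20,  a_{19} = 38,  a_{20} = 42,  a_{21} = 30,  a_{22} = 8,  a_{23} = 16,  a_{24} = 50,  a_{25} = 6,  a_{26} = 22,  a_{27} = 32,  a_{28} = 2,  a_{29} = 34,  a_{30} = 54.
Since a_{30} = a_2 = 54, the sequence is eventually periodic: after a pre-period of length 1 it cycles with period 28.

28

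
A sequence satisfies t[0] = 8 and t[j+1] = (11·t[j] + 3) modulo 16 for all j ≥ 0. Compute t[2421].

t[0] = 8, t[1] = 11, t[2] = 12, t[3] = 7, t[4] = 0, t[5] = 3, t[6] = 4, t[7] = 15, t[8] = 8.
The sequence repeats with period 8.
(2421 - 0) mod 8 = 5, so t[2421] = t[5] = 3.

3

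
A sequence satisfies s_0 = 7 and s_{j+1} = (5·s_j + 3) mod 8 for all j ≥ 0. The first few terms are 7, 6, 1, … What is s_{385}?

6

Listing terms: s_0 = 7; s_1 = 6; s_2 = 1; s_3 = 0; s_4 = 3; s_5 = 2; s_6 = 5; s_7 = 4; s_8 = 7.
Since s_8 = s_0 = 7, the sequence is periodic with period 8.
(385 - 0) mod 8 = 1, so s_{385} = s_1 = 6.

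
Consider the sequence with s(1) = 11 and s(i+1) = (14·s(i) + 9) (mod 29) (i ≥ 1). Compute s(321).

15

Computing terms: s(1) = 11,  s(2) = 18,  s(3) = 0,  s(4) = 9,  s(5) = 19,  s(6) = 14,  s(7) = 2,  s(8) = 8,  s(9) = 5,  s(10) = 21,  s(11) = 13,  s(12) = 17,  s(13) = 15,  s(14) = 16,  s(15) = 1,  s(16) = 23,  s(17) = 12,  s(18) = 3,  s(19) = 22,  s(20) = 27,  s(21) = 10,  s(22) = 4,  s(23) = 7,  s(24) = 20,  s(25) = 28,  s(26) = 24,  s(27) = 26,  s(28) = 25,  s(29) = 11.
The sequence repeats with period 28.
So s(321) = s(1 + ((321-1) mod 28)) = s(13) = 15.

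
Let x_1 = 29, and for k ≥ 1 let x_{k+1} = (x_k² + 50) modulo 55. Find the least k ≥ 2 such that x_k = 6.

3

x_1 = 29; x_2 = 11; x_3 = 6; x_4 = 31; x_5 = 21; x_6 = 51; x_7 = 11.
Since x_7 = x_2 = 11, the sequence is eventually periodic: after a pre-period of length 1 it cycles with period 5.
The value 6 first appears (with k ≥ 2) at x_3.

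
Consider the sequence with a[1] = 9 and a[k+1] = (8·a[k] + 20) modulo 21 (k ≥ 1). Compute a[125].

18

Listing terms: a[1] = 9,  a[2] = 8,  a[3] = 0,  a[4] = 20,  a[5] = 12,  a[6] = 11,  a[7] = 3,  a[8] = 2,  a[9] = 15,  a[10] = 14,  a[11] = 6,  a[12] = 5,  a[13] = 18,  a[14] = 17,  a[15] = 9.
The sequence repeats with period 14.
(125 - 1) mod 14 = 12, so a[125] = a[13] = 18.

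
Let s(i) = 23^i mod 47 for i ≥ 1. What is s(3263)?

39

Computing terms: s(1) = 23; s(2) = 12; s(3) = 41; s(4) = 3; s(5) = 22; s(6) = 36; s(7) = 29; s(8) = 9; s(9) = 19; s(10) = 14; s(11) = 40; s(12) = 27; s(13) = 10; s(14) = 42; s(15) = 26; s(16) = 34; s(17) = 30; s(18) = 32; s(19) = 31; s(20) = 8; s(21) = 43; s(22) = 2; s(23) = 46; s(24) = 24; s(25) = 35; s(26) = 6; s(27) = 44; s(28) = 25; s(29) = 11; s(30) = 18; s(31) = 38; s(32) = 28; s(33) = 33; s(34) = 7; s(35) = 20; s(36) = 37; s(37) = 5; s(38) = 21; s(39) = 13; s(40) = 17; s(41) = 15; s(42) = 16; s(43) = 39; s(44) = 4; s(45) = 45; s(46) = 1; s(47) = 23.
Since s(47) = s(1) = 23, the sequence is periodic with period 46.
(3263 - 1) mod 46 = 42, so s(3263) = s(43) = 39.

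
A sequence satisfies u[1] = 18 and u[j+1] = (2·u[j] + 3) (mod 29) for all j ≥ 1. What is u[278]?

Listing terms: u[1] = 18,  u[2] = 10,  u[3] = 23,  u[4] = 20,  u[5] = 14,  u[6] = 2,  u[7] = 7,  u[8] = 17,  u[9] = 8,  u[10] = 19,  u[11] = 12,  u[12] = 27,  u[13] = 28,  u[14] = 1,  u[15] = 5,  u[16] = 13,  u[17] = 0,  u[18] = 3,  u[19] = 9,  u[20] = 21,  u[21] = 16,  u[22] = 6,  u[23] = 15,  u[24] = 4,  u[25] = 11,  u[26] = 25,  u[27] = 24,  u[28] = 22,  u[29] = 18.
The sequence repeats with period 28.
So u[278] = u[1 + ((278-1) mod 28)] = u[26] = 25.

25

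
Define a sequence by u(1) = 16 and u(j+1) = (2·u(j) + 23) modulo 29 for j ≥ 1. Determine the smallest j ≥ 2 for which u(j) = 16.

Computing terms: u(1) = 16; u(2) = 26; u(3) = 17; u(4) = 28; u(5) = 21; u(6) = 7; u(7) = 8; u(8) = 10; u(9) = 14; u(10) = 22; u(11) = 9; u(12) = 12; u(13) = 18; u(14) = 1; u(15) = 25; u(16) = 15; u(17) = 24; u(18) = 13; u(19) = 20; u(20) = 5; u(21) = 4; u(22) = 2; u(23) = 27; u(24) = 19; u(25) = 3; u(26) = 0; u(27) = 23; u(28) = 11; u(29) = 16.
The sequence repeats with period 28.
The value 16 next appears (with j ≥ 2) at u(29).

29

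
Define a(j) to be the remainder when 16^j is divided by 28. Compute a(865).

16

Computing terms: a(0) = 1; a(1) = 16; a(2) = 4; a(3) = 8; a(4) = 16.
Since a(4) = a(1) = 16, the sequence is eventually periodic: after a pre-period of length 1 it cycles with period 3.
For j ≥ 1, a(j) depends only on (j - 1) mod 3. (865 - 1) mod 3 = 0, so a(865) = a(1) = 16.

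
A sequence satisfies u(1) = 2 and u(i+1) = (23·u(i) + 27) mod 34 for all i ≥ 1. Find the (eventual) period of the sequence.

Computing terms: u(1) = 2, u(2) = 5, u(3) = 6, u(4) = 29, u(5) = 14, u(6) = 9, u(7) = 30, u(8) = 3, u(9) = 28, u(10) = 25, u(11) = 24, u(12) = 1, u(13) = 16, u(14) = 21, u(15) = 0, u(16) = 27, u(17) = 2.
The sequence repeats with period 16.

16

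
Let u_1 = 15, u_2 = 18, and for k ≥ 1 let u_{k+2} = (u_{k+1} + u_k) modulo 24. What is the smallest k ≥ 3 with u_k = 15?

6

u_1 = 15,  u_2 = 18,  u_3 = 9,  u_4 = 3,  u_5 = 12,  u_6 = 15,  u_7 = 3,  u_8 = 18,  u_9 = 21,  u_{10} = 15,  u_{11} = 12,  u_{12} = 3,  u_{13} = 15,  u_{14} = 18.
The sequence repeats with period 12.
The value 15 first appears (with k ≥ 3) at u_6.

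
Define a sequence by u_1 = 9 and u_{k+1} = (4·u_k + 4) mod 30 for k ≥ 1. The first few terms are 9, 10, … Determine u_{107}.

Listing terms: u_1 = 9; u_2 = 10; u_3 = 14; u_4 = 0; u_5 = 4; u_6 = 20; u_7 = 24; u_8 = 10.
Since u_8 = u_2 = 10, the sequence is eventually periodic: after a pre-period of length 1 it cycles with period 6.
For k ≥ 2, u_k depends only on (k - 2) mod 6. (107 - 2) mod 6 = 3, so u_{107} = u_5 = 4.

4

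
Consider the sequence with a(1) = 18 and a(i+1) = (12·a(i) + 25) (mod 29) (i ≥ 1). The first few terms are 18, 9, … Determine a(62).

We have a(1) = 18; a(2) = 9; a(3) = 17; a(4) = 26; a(5) = 18.
Since a(5) = a(1) = 18, the sequence is periodic with period 4.
So a(62) = a(1 + ((62-1) mod 4)) = a(2) = 9.

9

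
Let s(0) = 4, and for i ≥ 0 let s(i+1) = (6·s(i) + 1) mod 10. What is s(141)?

5

We have s(0) = 4, s(1) = 5, s(2) = 1, s(3) = 7, s(4) = 3, s(5) = 9, s(6) = 5.
Since s(6) = s(1) = 5, the sequence is eventually periodic: after a pre-period of length 1 it cycles with period 5.
For i ≥ 1, s(i) depends only on (i - 1) mod 5. (141 - 1) mod 5 = 0, so s(141) = s(1) = 5.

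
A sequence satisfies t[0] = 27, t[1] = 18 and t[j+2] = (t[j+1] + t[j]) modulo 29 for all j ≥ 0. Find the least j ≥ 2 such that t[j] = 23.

t[0] = 27; t[1] = 18; t[2] = 16; t[3] = 5; t[4] = 21; t[5] = 26; t[6] = 18; t[7] = 15; t[8] = 4; t[9] = 19; t[10] = 23; t[11] = 13; t[12] = 7; t[13] = 20; t[14] = 27; t[15] = 18.
The sequence repeats with period 14.
The value 23 first appears (with j ≥ 2) at t[10].

10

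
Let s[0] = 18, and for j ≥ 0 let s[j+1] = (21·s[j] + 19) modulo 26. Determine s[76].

18

s[0] = 18, s[1] = 7, s[2] = 10, s[3] = 21, s[4] = 18.
Since s[4] = s[0] = 18, the sequence is periodic with period 4.
So s[76] = s[0 + ((76-0) mod 4)] = s[0] = 18.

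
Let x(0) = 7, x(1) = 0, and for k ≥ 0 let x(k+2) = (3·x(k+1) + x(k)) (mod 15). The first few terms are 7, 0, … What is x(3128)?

13

Listing terms: x(0) = 7; x(1) = 0; x(2) = 7; x(3) = 6; x(4) = 10; x(5) = 6; x(6) = 13; x(7) = 0; x(8) = 13; x(9) = 9; x(10) = 10; x(11) = 9; x(12) = 7; x(13) = 0.
The sequence repeats with period 12.
So x(3128) = x(0 + ((3128-0) mod 12)) = x(8) = 13.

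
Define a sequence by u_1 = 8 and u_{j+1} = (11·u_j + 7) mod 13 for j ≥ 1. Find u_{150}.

3

Listing terms: u_1 = 8,  u_2 = 4,  u_3 = 12,  u_4 = 9,  u_5 = 2,  u_6 = 3,  u_7 = 1,  u_8 = 5,  u_9 = 10,  u_{10} = 0,  u_{11} = 7,  u_{12} = 6,  u_{13} = 8.
Since u_{13} = u_1 = 8, the sequence is periodic with period 12.
So u_{150} = u_{1 + ((150-1) mod 12)} = u_6 = 3.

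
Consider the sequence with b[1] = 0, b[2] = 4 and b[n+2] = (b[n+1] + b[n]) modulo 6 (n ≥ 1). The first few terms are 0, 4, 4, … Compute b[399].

Listing terms: b[1] = 0; b[2] = 4; b[3] = 4; b[4] = 2; b[5] = 0; b[6] = 2; b[7] = 2; b[8] = 4; b[9] = 0; b[10] = 4.
Since (b[9], b[10]) = (b[1], b[2]) = (0, 4) (two consecutive terms determine the rest), the sequence is periodic with period 8.
So b[399] = b[1 + ((399-1) mod 8)] = b[7] = 2.

2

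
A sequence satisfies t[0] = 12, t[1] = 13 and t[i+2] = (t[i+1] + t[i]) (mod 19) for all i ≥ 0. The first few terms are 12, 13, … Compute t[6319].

13

Computing terms: t[0] = 12; t[1] = 13; t[2] = 6; t[3] = 0; t[4] = 6; t[5] = 6; t[6] = 12; t[7] = 18; t[8] = 11; t[9] = 10; t[10] = 2; t[11] = 12; t[12] = 14; t[13] = 7; t[14] = 2; t[15] = 9; t[16] = 11; t[17] = 1; t[18] = 12; t[19] = 13.
The sequence repeats with period 18.
So t[6319] = t[0 + ((6319-0) mod 18)] = t[1] = 13.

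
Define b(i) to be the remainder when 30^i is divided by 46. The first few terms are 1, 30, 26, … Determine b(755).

Listing terms: b(0) = 1, b(1) = 30, b(2) = 26, b(3) = 44, b(4) = 32, b(5) = 40, b(6) = 4, b(7) = 28, b(8) = 12, b(9) = 38, b(10) = 36, b(11) = 22, b(12) = 16, b(13) = 20, b(14) = 2, b(15) = 14, b(16) = 6, b(17) = 42, b(18) = 18, b(19) = 34, b(20) = 8, b(21) = 10, b(22) = 24, b(23) = 30.
Since b(23) = b(1) = 30, the sequence is eventually periodic: after a pre-period of length 1 it cycles with period 22.
For i ≥ 1, b(i) depends only on (i - 1) mod 22. (755 - 1) mod 22 = 6, so b(755) = b(7) = 28.

28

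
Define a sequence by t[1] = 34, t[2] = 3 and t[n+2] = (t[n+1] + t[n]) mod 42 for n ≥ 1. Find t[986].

Computing terms: t[1] = 34; t[2] = 3; t[3] = 37; t[4] = 40; t[5] = 35; t[6] = 33; t[7] = 26; t[8] = 17; t[9] = 1; t[10] = 18; t[11] = 19; t[12] = 37; t[13] = 14; t[14] = 9; t[15] = 23; t[16] = 32; t[17] = 13; t[18] = 3; t[19] = 16; t[20] = 19; t[21] = 35; t[22] = 12; t[23] = 5; t[24] = 17; t[25] = 22; t[26] = 39; t[27] = 19; t[28] = 16; t[29] = 35; t[30] = 9; t[31] = 2; t[32] = 11; t[33] = 13; t[34] = 24; t[35] = 37; t[36] = 19; t[37] = 14; t[38] = 33; t[39] = 5; t[40] = 38; t[41] = 1; t[42] = 39; t[43] = 40; t[44] = 37; t[45] = 35; t[46] = 30; t[47] = 23; t[48] = 11; t[49] = 34; t[50] = 3.
The sequence repeats with period 48.
So t[986] = t[1 + ((986-1) mod 48)] = t[26] = 39.

39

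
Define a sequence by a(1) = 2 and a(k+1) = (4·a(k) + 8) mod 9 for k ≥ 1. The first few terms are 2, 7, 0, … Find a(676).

Computing terms: a(1) = 2,  a(2) = 7,  a(3) = 0,  a(4) = 8,  a(5) = 4,  a(6) = 6,  a(7) = 5,  a(8) = 1,  a(9) = 3,  a(10) = 2.
The sequence repeats with period 9.
(676 - 1) mod 9 = 0, so a(676) = a(1) = 2.

2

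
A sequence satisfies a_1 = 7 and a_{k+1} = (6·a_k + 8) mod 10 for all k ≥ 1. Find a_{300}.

4

a_1 = 7; a_2 = 0; a_3 = 8; a_4 = 6; a_5 = 4; a_6 = 2; a_7 = 0.
Since a_7 = a_2 = 0, the sequence is eventually periodic: after a pre-period of length 1 it cycles with period 5.
For k ≥ 2, a_k depends only on (k - 2) mod 5. (300 - 2) mod 5 = 3, so a_{300} = a_5 = 4.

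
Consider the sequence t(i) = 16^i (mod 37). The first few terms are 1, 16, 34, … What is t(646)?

12

t(0) = 1,  t(1) = 16,  t(2) = 34,  t(3) = 26,  t(4) = 9,  t(5) = 33,  t(6) = 10,  t(7) = 12,  t(8) = 7,  t(9) = 1.
The sequence repeats with period 9.
So t(646) = t(0 + ((646-0) mod 9)) = t(7) = 12.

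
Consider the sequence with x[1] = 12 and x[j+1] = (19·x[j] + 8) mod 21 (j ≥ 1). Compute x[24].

19

We have x[1] = 12,  x[2] = 5,  x[3] = 19,  x[4] = 12.
Since x[4] = x[1] = 12, the sequence is periodic with period 3.
So x[24] = x[1 + ((24-1) mod 3)] = x[3] = 19.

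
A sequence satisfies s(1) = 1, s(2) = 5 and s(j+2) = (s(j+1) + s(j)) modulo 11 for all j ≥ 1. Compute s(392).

5

s(1) = 1,  s(2) = 5,  s(3) = 6,  s(4) = 0,  s(5) = 6,  s(6) = 6,  s(7) = 1,  s(8) = 7,  s(9) = 8,  s(10) = 4,  s(11) = 1,  s(12) = 5.
Since (s(11), s(12)) = (s(1), s(2)) = (1, 5) (two consecutive terms determine the rest), the sequence is periodic with period 10.
(392 - 1) mod 10 = 1, so s(392) = s(2) = 5.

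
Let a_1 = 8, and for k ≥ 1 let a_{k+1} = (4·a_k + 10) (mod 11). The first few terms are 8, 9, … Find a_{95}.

We have a_1 = 8,  a_2 = 9,  a_3 = 2,  a_4 = 7,  a_5 = 5,  a_6 = 8.
The sequence repeats with period 5.
So a_{95} = a_{1 + ((95-1) mod 5)} = a_5 = 5.

5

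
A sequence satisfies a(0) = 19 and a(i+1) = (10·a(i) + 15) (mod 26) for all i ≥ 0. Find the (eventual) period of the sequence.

a(0) = 19,  a(1) = 23,  a(2) = 11,  a(3) = 21,  a(4) = 17,  a(5) = 3,  a(6) = 19.
Since a(6) = a(0) = 19, the sequence is periodic with period 6.

6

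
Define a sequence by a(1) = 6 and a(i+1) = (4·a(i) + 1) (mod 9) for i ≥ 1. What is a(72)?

We have a(1) = 6,  a(2) = 7,  a(3) = 2,  a(4) = 0,  a(5) = 1,  a(6) = 5,  a(7) = 3,  a(8) = 4,  a(9) = 8,  a(10) = 6.
Since a(10) = a(1) = 6, the sequence is periodic with period 9.
So a(72) = a(1 + ((72-1) mod 9)) = a(9) = 8.

8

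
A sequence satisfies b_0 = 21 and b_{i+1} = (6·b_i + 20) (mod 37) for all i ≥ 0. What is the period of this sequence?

4

Listing terms: b_0 = 21,  b_1 = 35,  b_2 = 8,  b_3 = 31,  b_4 = 21.
The sequence repeats with period 4.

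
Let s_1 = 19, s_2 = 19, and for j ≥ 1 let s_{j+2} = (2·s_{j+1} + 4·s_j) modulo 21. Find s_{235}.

Listing terms: s_1 = 19; s_2 = 19; s_3 = 9; s_4 = 10; s_5 = 14; s_6 = 5; s_7 = 3; s_8 = 5; s_9 = 1; s_{10} = 1; s_{11} = 6; s_{12} = 16; s_{13} = 14; s_{14} = 8; s_{15} = 9; s_{16} = 8; s_{17} = 10; s_{18} = 10; s_{19} = 18; s_{20} = 13; s_{21} = 14; s_{22} = 17; s_{23} = 6; s_{24} = 17; s_{25} = 16; s_{26} = 16; s_{27} = 12; s_{28} = 4; s_{29} = 14; s_{30} = 2; s_{31} = 18; s_{32} = 2; s_{33} = 13; s_{34} = 13; s_{35} = 15; s_{36} = 19; s_{37} = 14; s_{38} = 20; s_{39} = 12; s_{40} = 20; s_{41} = 4; s_{42} = 4; s_{43} = 3; s_{44} = 1; s_{45} = 14; s_{46} = 11; s_{47} = 15; s_{48} = 11; s_{49} = 19; s_{50} = 19.
The sequence repeats with period 48.
(235 - 1) mod 48 = 42, so s_{235} = s_{43} = 3.

3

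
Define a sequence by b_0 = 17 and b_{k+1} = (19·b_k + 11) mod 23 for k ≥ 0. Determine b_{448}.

2

b_0 = 17; b_1 = 12; b_2 = 9; b_3 = 21; b_4 = 19; b_5 = 4; b_6 = 18; b_7 = 8; b_8 = 2; b_9 = 3; b_{10} = 22; b_{11} = 15; b_{12} = 20; b_{13} = 0; b_{14} = 11; b_{15} = 13; b_{16} = 5; b_{17} = 14; b_{18} = 1; b_{19} = 7; b_{20} = 6; b_{21} = 10; b_{22} = 17.
The sequence repeats with period 22.
So b_{448} = b_{0 + ((448-0) mod 22)} = b_8 = 2.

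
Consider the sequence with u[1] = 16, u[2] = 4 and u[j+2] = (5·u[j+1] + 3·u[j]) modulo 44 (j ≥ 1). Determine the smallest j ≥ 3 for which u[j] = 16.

11

u[1] = 16; u[2] = 4; u[3] = 24; u[4] = 0; u[5] = 28; u[6] = 8; u[7] = 36; u[8] = 28; u[9] = 28; u[10] = 4; u[11] = 16; u[12] = 4.
The sequence repeats with period 10.
The value 16 next appears (with j ≥ 3) at u[11].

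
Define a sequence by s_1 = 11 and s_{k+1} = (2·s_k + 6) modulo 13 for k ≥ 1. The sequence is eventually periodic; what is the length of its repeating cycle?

12

We have s_1 = 11,  s_2 = 2,  s_3 = 10,  s_4 = 0,  s_5 = 6,  s_6 = 5,  s_7 = 3,  s_8 = 12,  s_9 = 4,  s_{10} = 1,  s_{11} = 8,  s_{12} = 9,  s_{13} = 11.
Since s_{13} = s_1 = 11, the sequence is periodic with period 12.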